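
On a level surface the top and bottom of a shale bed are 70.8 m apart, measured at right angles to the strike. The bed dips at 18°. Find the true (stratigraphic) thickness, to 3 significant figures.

True thickness t = w · sin(dip) = 70.8 × sin 18°
t = 70.8 × 0.3090 = 21.878 m

21.9 m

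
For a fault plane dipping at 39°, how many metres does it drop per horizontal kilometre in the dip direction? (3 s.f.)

drop per km = 1000 × tan 39° = 1000 × 0.8098

810 m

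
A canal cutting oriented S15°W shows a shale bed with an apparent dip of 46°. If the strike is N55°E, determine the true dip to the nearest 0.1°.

β = acute angle between strike N55°E and section S15°W = 40°.
tan δ = tan α / sin β = tan 46° / sin 40° = 1.0355 / 0.6428 = 1.6110
true dip = arctan 1.6110 = 58.17°

58.2°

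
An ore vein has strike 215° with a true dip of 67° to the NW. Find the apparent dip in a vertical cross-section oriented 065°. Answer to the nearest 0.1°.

49.7°

Angle between strike (215°) and section (065°): β = 30°.
tan α = tan 67° × sin 30° = 2.3559 × 0.5000 = 1.1779
apparent dip = arctan 1.1779 = 49.67°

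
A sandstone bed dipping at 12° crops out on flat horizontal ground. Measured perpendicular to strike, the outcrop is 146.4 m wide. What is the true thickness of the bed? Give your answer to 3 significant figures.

True thickness t = w · sin(dip) = 146.4 × sin 12°
t = 146.4 × 0.2079 = 30.438 m

30.4 m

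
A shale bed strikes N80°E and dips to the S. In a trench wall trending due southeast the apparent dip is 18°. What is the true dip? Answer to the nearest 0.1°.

The section is 55° from the strike.
tan(true dip) = tan 18° / sin 55° = 0.3967
true dip = arctan 0.3967 = 21.64°

21.6°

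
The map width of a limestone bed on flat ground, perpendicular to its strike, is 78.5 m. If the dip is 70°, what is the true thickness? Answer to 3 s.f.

73.8 m

True thickness t = w · sin(dip) = 78.5 × sin 70°
t = 78.5 × 0.9397 = 73.766 m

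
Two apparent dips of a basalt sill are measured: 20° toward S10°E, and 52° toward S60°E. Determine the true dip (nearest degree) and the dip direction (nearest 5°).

true dip 55°, dip direction 095°

The two traces are lines in the plane: v₁ = (sin 170°·cos 20°, cos 170°·cos 20°, −sin 20°), v₂ = (sin 120°·cos 52°, cos 120°·cos 52°, −sin 52°).
Cross product v₁ × v₂ gives the pole to the plane: n ∝ (0.624, -0.054, 0.443).
Dip δ = arctan(|n_h|/n_z) = arctan(0.626/0.443) = 54.7°.
Dip direction = atan2(0.624, -0.054) = 95° (azimuth of n's horizontal projection).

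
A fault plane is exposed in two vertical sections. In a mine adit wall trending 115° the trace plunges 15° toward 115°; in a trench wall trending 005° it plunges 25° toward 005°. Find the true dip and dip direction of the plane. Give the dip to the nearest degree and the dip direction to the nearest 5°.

Each apparent-dip line lies in the plane. As unit vectors (x east, y north, z up), v₁ plunges 15°→115° and v₂ plunges 25°→005°.
n = v₁ × v₂ = (0.406, 0.350, 0.823) (taken with n_z > 0).
Dip δ = arctan(|n_h|/n_z) = arctan(0.536/0.823) = 33.1°.
Dip direction = atan2(0.406, 0.350) = 49° (azimuth of n's horizontal projection).

true dip 33°, dip direction 050°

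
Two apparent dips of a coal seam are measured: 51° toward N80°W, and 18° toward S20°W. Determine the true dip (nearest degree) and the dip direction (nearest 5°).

The two traces are lines in the plane: v₁ = (sin 280°·cos 51°, cos 280°·cos 51°, −sin 51°), v₂ = (sin 200°·cos 18°, cos 200°·cos 18°, −sin 18°).
Cross product v₁ × v₂ gives the pole to the plane: n ∝ (-0.728, 0.061, 0.589).
Dip δ = arctan(|n_h|/n_z) = arctan(0.731/0.589) = 51.1°.
Dip direction = azimuth of (n_x, n_y) = atan2(-0.728, 0.061) = 275°.

true dip 51°, dip direction 275°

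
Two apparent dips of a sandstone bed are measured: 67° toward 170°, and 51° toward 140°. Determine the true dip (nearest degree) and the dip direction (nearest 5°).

true dip 71°, dip direction 205°

The two traces are lines in the plane: v₁ = (sin 170°·cos 67°, cos 170°·cos 67°, −sin 67°), v₂ = (sin 140°·cos 51°, cos 140°·cos 51°, −sin 51°).
n = v₁ × v₂ = (-0.145, -0.320, 0.123) (taken with n_z > 0).
tan δ = √(n_x²+n_y²)/n_z = 0.351/0.123, so δ = 70.7°.
Dip direction = atan2(-0.145, -0.320) = 204° (azimuth of n's horizontal projection).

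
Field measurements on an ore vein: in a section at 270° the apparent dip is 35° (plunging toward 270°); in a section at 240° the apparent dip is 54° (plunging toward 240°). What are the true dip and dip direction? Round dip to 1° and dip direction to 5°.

Each apparent-dip line lies in the plane. As unit vectors (x east, y north, z up), v₁ plunges 35°→270° and v₂ plunges 54°→240°.
The plane normal is n = v₁ × v₂ ∝ (-0.169, -0.371, 0.241).
Dip δ = arctan(|n_h|/n_z) = arctan(0.407/0.241) = 59.4°.
Dip direction = atan2(-0.169, -0.371) = 204° (azimuth of n's horizontal projection).

true dip 59°, dip direction 205°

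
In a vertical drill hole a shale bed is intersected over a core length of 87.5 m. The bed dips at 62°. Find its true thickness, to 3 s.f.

True thickness t = h · cos(dip) = 87.5 × cos 62°
t = 87.5 × 0.4695 = 41.079 m

41.1 m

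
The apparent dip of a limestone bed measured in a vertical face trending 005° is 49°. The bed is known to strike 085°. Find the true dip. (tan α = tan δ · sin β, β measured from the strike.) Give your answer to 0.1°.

49.4°

β = acute angle between strike 085° and section 005° = 80°.
tan(true dip) = tan 49° / sin 80° = 1.1681
true dip = arctan 1.1681 = 49.43°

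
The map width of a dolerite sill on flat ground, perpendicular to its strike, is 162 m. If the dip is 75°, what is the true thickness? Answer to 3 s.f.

156 m

True thickness t = w · sin(dip) = 162 × sin 75°
t = 162 × 0.9659 = 156.480 m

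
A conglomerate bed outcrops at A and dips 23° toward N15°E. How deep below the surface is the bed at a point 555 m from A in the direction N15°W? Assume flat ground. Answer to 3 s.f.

204 m

The hole lies 30° from the dip direction, so the down-dip offset is 555 × cos 30° = 480.64 m.
Depth = down-dip offset × tan(dip) = 480.64 × tan 23° = 480.64 × 0.4245
Depth = 204.02 m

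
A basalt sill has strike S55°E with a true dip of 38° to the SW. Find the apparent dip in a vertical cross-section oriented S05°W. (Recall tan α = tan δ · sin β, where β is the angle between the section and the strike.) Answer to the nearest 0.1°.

Angle between strike (S55°E) and section (S05°W): β = 60°.
tan α = tan 38° × sin 60° = 0.7813 × 0.8660 = 0.6766
α = arctan(0.6766) = 34.08°

34.1°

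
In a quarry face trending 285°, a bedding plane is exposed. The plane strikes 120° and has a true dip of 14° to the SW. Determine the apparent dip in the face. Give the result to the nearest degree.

4°

Angle between strike (120°) and section (285°): β = 15°.
tan(apparent dip) = tan 14° · sin 15° = 0.0645
apparent dip = arctan 0.0645 = 3.69°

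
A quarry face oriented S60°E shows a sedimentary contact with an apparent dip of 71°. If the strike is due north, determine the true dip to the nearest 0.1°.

73.4°

The section is 60° from the strike.
tan δ = tan α / sin β = tan 71° / sin 60° = 2.9042 / 0.8660 = 3.3535
δ = arctan(3.3535) = 73.40°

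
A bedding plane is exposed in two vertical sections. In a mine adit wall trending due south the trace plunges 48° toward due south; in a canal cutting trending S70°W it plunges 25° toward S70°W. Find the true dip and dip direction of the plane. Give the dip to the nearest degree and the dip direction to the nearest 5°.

Represent each trace as a vector plunging at its apparent dip toward its trend (east-north-up frame): v₁ = (0.000, -0.669, -0.743), v₂ = (-0.852, -0.310, -0.423).
Cross product v₁ × v₂ gives the pole to the plane: n ∝ (-0.052, -0.633, 0.570).
Dip δ = arctan(|n_h|/n_z) = arctan(0.635/0.570) = 48.1°.
Dip direction = atan2(-0.052, -0.633) = 185° (azimuth of n's horizontal projection).

true dip 48°, dip direction 185°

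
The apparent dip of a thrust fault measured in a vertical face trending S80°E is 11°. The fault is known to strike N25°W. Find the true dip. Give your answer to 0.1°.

β = acute angle between strike N25°W and section S80°E = 55°.
tan(true dip) = tan 11° / sin 55° = 0.2373
δ = arctan(0.2373) = 13.35°

13.3°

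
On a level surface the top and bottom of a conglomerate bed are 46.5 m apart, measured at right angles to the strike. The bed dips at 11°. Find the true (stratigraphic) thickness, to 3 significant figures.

8.87 m

True thickness t = w · sin(dip) = 46.5 × sin 11°
t = 46.5 × 0.1908 = 8.873 m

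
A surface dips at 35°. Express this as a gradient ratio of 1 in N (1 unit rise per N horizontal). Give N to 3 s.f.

1 in 1.43

1 : N means tan θ = 1/N, so N = 1/tan 35° = 1/0.7002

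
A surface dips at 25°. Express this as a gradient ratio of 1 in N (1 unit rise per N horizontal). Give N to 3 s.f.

1 : N means tan θ = 1/N, so N = 1/tan 25° = 1/0.4663

1 in 2.14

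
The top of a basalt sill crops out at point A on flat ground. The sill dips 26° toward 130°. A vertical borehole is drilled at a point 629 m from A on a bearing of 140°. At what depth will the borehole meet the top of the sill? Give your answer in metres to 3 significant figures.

302 m

The hole lies 10° from the dip direction, so the down-dip offset is 629 × cos 10° = 619.44 m.
Depth = down-dip offset × tan(dip) = 619.44 × tan 26° = 619.44 × 0.4877
Depth = 302.12 m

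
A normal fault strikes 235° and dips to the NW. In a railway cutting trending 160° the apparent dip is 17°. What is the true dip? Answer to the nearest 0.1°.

17.6°

The section is 75° from the strike.
tan(true dip) = tan 17° / sin 75° = 0.3165
δ = arctan(0.3165) = 17.56°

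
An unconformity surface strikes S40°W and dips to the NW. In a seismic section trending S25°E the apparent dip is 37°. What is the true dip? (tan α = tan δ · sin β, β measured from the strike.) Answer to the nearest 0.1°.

39.7°

The section is 65° from the strike.
tan(true dip) = tan 37° / sin 65° = 0.8315
true dip = arctan 0.8315 = 39.74°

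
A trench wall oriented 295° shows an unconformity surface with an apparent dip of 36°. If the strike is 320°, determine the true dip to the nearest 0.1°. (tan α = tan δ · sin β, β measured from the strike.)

59.8°

The section is 25° from the strike.
tan(true dip) = tan 36° / sin 25° = 1.7191
true dip = arctan 1.7191 = 59.81°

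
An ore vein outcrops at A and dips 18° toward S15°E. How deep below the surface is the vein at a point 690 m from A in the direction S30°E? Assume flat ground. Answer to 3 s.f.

217 m

The hole lies 15° from the dip direction, so the down-dip offset is 690 × cos 15° = 666.49 m.
Depth = down-dip offset × tan(dip) = 666.49 × tan 18° = 666.49 × 0.3249
Depth = 216.56 m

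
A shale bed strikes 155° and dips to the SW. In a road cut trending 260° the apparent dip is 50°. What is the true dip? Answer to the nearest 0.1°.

β = acute angle between strike 155° and section 260° = 75°.
tan δ = tan α / sin β = tan 50° / sin 75° = 1.1918 / 0.9659 = 1.2338
true dip = arctan 1.2338 = 50.97°

51.0°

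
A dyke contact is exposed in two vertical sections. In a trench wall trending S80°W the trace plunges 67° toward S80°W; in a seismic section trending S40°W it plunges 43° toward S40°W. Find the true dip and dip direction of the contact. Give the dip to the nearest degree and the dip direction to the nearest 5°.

true dip 70°, dip direction 290°

Each apparent-dip line lies in the plane. As unit vectors (x east, y north, z up), v₁ plunges 67°→S80°W and v₂ plunges 43°→S40°W.
Cross product v₁ × v₂ gives the pole to the plane: n ∝ (-0.469, 0.170, 0.184).
tan δ = √(n_x²+n_y²)/n_z = 0.499/0.184, so δ = 69.8°.
Dip direction = azimuth of (n_x, n_y) = atan2(-0.469, 0.170) = 290°.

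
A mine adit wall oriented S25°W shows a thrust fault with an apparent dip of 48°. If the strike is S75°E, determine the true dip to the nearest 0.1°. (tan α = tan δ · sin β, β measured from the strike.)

48.4°

The section is 80° from the strike.
tan(true dip) = tan 48° / sin 80° = 1.1277
true dip = arctan 1.1277 = 48.44°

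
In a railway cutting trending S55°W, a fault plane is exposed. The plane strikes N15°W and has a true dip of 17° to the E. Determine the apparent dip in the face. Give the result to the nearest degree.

16°

The strike is N15°W and the section trends S55°W; the acute angle between them is β = 70°.
tan(apparent dip) = tan 17° · sin 70° = 0.2873
apparent dip = arctan 0.2873 = 16.03°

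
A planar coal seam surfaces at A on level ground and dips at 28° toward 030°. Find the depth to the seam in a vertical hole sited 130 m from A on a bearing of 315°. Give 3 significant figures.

17.9 m

The hole lies 75° from the dip direction, so the down-dip offset is 130 × cos 75° = 33.65 m.
Depth = down-dip offset × tan(dip) = 33.65 × tan 28° = 33.65 × 0.5317
Depth = 17.89 m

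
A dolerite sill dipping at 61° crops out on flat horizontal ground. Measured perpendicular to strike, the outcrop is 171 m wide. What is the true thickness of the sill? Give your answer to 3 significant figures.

True thickness t = w · sin(dip) = 171 × sin 61°
t = 171 × 0.8746 = 149.560 m

150 m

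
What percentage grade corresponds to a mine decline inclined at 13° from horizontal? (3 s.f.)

23.1%

grade % = 100 × tan 13° = 100 × 0.2309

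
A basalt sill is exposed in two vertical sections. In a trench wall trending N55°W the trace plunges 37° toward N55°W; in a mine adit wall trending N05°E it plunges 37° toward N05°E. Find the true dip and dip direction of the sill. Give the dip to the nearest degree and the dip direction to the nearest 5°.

Represent each trace as a vector plunging at its apparent dip toward its trend (east-north-up frame): v₁ = (-0.654, 0.458, -0.602), v₂ = (0.070, 0.796, -0.602).
n = v₁ × v₂ = (-0.203, 0.436, 0.552) (taken with n_z > 0).
Dip δ = arctan(|n_h|/n_z) = arctan(0.481/0.552) = 41.0°.
The horizontal component of n points toward azimuth atan2(n_x, n_y) = 335°, the dip direction.

true dip 41°, dip direction 335°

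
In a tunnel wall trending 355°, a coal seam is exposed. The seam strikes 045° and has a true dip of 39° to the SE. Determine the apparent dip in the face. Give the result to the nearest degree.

The section lies 50° from the strike.
tan α = tan 39° × sin 50° = 0.8098 × 0.7660 = 0.6203
apparent dip = arctan 0.6203 = 31.81°

32°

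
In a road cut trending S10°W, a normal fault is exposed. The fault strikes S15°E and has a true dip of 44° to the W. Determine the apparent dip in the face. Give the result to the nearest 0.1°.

22.2°

Angle between strike (S15°E) and section (S10°W): β = 25°.
tan(apparent dip) = tan 44° · sin 25° = 0.4081
α = arctan(0.4081) = 22.20°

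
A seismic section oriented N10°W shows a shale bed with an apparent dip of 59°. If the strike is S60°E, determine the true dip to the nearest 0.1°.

The section is 50° from the strike.
tan δ = tan α / sin β = tan 59° / sin 50° = 1.6643 / 0.7660 = 2.1726
δ = arctan(2.1726) = 65.28°

65.3°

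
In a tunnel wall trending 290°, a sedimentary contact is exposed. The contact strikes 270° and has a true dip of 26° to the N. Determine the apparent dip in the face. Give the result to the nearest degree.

The strike is 270° and the section trends 290°; the acute angle between them is β = 20°.
tan(apparent dip) = tan 26° · sin 20° = 0.1668
α = arctan(0.1668) = 9.47°

9°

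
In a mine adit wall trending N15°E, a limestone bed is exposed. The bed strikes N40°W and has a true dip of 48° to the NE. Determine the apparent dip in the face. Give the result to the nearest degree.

42°

The section lies 55° from the strike.
tan(apparent dip) = tan 48° · sin 55° = 0.9098
α = arctan(0.9098) = 42.29°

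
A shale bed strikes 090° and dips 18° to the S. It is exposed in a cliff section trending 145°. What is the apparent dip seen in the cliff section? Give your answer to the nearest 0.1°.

Angle between strike (090°) and section (145°): β = 55°.
tan(apparent dip) = tan 18° · sin 55° = 0.2662
α = arctan(0.2662) = 14.90°

14.9°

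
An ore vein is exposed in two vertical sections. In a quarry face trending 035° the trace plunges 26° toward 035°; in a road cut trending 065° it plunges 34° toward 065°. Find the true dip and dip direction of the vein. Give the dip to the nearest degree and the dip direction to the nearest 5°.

true dip 35°, dip direction 080°

Represent each trace as a vector plunging at its apparent dip toward its trend (east-north-up frame): v₁ = (0.516, 0.736, -0.438), v₂ = (0.751, 0.350, -0.559).
The plane normal is n = v₁ × v₂ ∝ (0.258, 0.041, 0.373).
Dip δ = arctan(|n_h|/n_z) = arctan(0.261/0.373) = 35.1°.
The horizontal component of n points toward azimuth atan2(n_x, n_y) = 81°, the dip direction.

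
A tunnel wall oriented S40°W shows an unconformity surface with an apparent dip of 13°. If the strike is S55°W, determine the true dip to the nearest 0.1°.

41.7°

The section is 15° from the strike.
tan(true dip) = tan 13° / sin 15° = 0.8920
δ = arctan(0.8920) = 41.73°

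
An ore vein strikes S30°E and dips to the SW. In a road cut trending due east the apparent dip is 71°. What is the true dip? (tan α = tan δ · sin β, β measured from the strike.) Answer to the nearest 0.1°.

The section is 60° from the strike.
tan δ = tan α / sin β = tan 71° / sin 60° = 2.9042 / 0.8660 = 3.3535
δ = arctan(3.3535) = 73.40°

73.4°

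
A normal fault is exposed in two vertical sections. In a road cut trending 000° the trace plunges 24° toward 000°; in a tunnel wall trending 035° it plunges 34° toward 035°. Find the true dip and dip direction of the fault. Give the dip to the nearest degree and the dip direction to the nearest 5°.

true dip 35°, dip direction 050°

Each apparent-dip line lies in the plane. As unit vectors (x east, y north, z up), v₁ plunges 24°→000° and v₂ plunges 34°→035°.
n = v₁ × v₂ = (0.235, 0.193, 0.434) (taken with n_z > 0).
tan δ = √(n_x²+n_y²)/n_z = 0.304/0.434, so δ = 35.0°.
The horizontal component of n points toward azimuth atan2(n_x, n_y) = 51°, the dip direction.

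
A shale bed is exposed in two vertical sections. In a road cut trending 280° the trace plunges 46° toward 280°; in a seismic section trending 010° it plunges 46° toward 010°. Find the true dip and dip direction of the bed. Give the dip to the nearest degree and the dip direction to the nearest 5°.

Represent each trace as a vector plunging at its apparent dip toward its trend (east-north-up frame): v₁ = (-0.684, 0.121, -0.719), v₂ = (0.121, 0.684, -0.719).
The plane normal is n = v₁ × v₂ ∝ (-0.405, 0.579, 0.483).
True dip = arccos(n_z / |n|) = arccos(0.5639) = 55.7°.
Dip direction = azimuth of (n_x, n_y) = atan2(-0.405, 0.579) = 325°.

true dip 56°, dip direction 325°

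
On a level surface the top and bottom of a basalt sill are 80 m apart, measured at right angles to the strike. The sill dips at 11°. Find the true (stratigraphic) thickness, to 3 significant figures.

True thickness t = w · sin(dip) = 80 × sin 11°
t = 80 × 0.1908 = 15.265 m

15.3 m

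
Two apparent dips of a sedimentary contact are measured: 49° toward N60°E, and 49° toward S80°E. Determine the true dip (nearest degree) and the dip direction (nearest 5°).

Represent each trace as a vector plunging at its apparent dip toward its trend (east-north-up frame): v₁ = (0.568, 0.328, -0.755), v₂ = (0.646, -0.114, -0.755).
Cross product v₁ × v₂ gives the pole to the plane: n ∝ (0.334, 0.059, 0.277).
Dip δ = arctan(|n_h|/n_z) = arctan(0.339/0.277) = 50.8°.
Dip direction = azimuth of (n_x, n_y) = atan2(0.334, 0.059) = 80°.

true dip 51°, dip direction 080°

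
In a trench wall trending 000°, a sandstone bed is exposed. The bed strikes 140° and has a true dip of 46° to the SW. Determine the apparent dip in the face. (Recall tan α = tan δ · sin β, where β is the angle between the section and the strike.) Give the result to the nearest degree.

34°

The strike is 140° and the section trends 000°; the acute angle between them is β = 40°.
tan α = tan 46° × sin 40° = 1.0355 × 0.6428 = 0.6656
apparent dip = arctan 0.6656 = 33.65°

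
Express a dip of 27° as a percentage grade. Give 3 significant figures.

grade % = 100 × tan 27° = 100 × 0.5095

51.0%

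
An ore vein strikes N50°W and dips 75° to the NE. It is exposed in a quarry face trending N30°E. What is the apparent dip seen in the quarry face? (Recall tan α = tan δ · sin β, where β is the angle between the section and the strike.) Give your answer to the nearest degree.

75°

The strike is N50°W and the section trends N30°E; the acute angle between them is β = 80°.
tan α = tan 75° × sin 80° = 3.7321 × 0.9848 = 3.6754
apparent dip = arctan 3.6754 = 74.78°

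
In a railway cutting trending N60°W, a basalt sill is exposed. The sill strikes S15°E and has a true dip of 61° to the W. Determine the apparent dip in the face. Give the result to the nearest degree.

Angle between strike (S15°E) and section (N60°W): β = 45°.
tan α = tan 61° × sin 45° = 1.8040 × 0.7071 = 1.2757
α = arctan(1.2757) = 51.91°

52°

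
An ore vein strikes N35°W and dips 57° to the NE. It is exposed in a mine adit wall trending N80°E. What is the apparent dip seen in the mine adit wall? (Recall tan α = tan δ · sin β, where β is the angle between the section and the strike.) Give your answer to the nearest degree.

54°

Angle between strike (N35°W) and section (N80°E): β = 65°.
tan(apparent dip) = tan 57° · sin 65° = 1.3956
α = arctan(1.3956) = 54.38°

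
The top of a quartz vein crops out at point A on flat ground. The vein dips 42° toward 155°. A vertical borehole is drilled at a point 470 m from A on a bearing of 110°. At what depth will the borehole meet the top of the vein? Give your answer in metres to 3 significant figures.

The hole lies 45° from the dip direction, so the down-dip offset is 470 × cos 45° = 332.34 m.
Depth = down-dip offset × tan(dip) = 332.34 × tan 42° = 332.34 × 0.9004
Depth = 299.24 m

299 m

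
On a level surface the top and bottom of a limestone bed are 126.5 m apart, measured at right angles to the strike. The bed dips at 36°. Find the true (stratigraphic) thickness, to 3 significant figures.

74.4 m

True thickness t = w · sin(dip) = 126.5 × sin 36°
t = 126.5 × 0.5878 = 74.355 m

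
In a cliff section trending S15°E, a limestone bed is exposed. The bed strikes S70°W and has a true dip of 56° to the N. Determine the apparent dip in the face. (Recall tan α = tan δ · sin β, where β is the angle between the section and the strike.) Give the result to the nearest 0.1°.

The section lies 85° from the strike.
tan α = tan 56° × sin 85° = 1.4826 × 0.9962 = 1.4769
apparent dip = arctan 1.4769 = 55.90°

55.9°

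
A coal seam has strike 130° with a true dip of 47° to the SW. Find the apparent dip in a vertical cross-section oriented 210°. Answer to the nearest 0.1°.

46.6°

The section lies 80° from the strike.
tan(apparent dip) = tan 47° · sin 80° = 1.0561
α = arctan(1.0561) = 46.56°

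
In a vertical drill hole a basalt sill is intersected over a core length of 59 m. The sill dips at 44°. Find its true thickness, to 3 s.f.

42.4 m

True thickness t = h · cos(dip) = 59 × cos 44°
t = 59 × 0.7193 = 42.441 m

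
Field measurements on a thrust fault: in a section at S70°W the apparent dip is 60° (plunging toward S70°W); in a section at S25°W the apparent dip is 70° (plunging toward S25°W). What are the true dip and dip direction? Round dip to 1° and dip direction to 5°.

The two traces are lines in the plane: v₁ = (sin 250°·cos 60°, cos 250°·cos 60°, −sin 60°), v₂ = (sin 205°·cos 70°, cos 205°·cos 70°, −sin 70°).
The plane normal is n = v₁ × v₂ ∝ (-0.108, -0.316, 0.121).
Dip δ = arctan(|n_h|/n_z) = arctan(0.334/0.121) = 70.1°.
The horizontal component of n points toward azimuth atan2(n_x, n_y) = 199°, the dip direction.

true dip 70°, dip direction 200°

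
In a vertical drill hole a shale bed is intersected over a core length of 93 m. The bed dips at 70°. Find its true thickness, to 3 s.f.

31.8 m

True thickness t = h · cos(dip) = 93 × cos 70°
t = 93 × 0.3420 = 31.808 m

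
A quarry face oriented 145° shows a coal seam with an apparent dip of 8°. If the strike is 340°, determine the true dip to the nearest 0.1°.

28.5°

The section is 15° from the strike.
tan(true dip) = tan 8° / sin 15° = 0.5430
true dip = arctan 0.5430 = 28.50°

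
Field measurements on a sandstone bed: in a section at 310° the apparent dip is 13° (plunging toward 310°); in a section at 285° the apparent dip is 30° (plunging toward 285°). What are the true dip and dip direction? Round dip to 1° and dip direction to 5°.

The two traces are lines in the plane: v₁ = (sin 310°·cos 13°, cos 310°·cos 13°, −sin 13°), v₂ = (sin 285°·cos 30°, cos 285°·cos 30°, −sin 30°).
n = v₁ × v₂ = (-0.263, -0.185, 0.357) (taken with n_z > 0).
tan δ = √(n_x²+n_y²)/n_z = 0.321/0.357, so δ = 42.0°.
Dip direction = atan2(-0.263, -0.185) = 235° (azimuth of n's horizontal projection).

true dip 42°, dip direction 235°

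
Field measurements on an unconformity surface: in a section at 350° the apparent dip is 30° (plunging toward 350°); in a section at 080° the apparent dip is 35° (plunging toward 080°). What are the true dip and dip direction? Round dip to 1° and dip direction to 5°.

true dip 42°, dip direction 040°

Each apparent-dip line lies in the plane. As unit vectors (x east, y north, z up), v₁ plunges 30°→350° and v₂ plunges 35°→080°.
n = v₁ × v₂ = (0.418, 0.490, 0.709) (taken with n_z > 0).
True dip = arccos(n_z / |n|) = arccos(0.7405) = 42.2°.
Dip direction = azimuth of (n_x, n_y) = atan2(0.418, 0.490) = 40°.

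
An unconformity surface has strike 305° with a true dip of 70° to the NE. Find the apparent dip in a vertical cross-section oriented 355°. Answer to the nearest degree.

The section lies 50° from the strike.
tan(apparent dip) = tan 70° · sin 50° = 2.1047
apparent dip = arctan 2.1047 = 64.59°

65°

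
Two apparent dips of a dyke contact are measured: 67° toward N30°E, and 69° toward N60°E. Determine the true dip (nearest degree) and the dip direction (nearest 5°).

The two traces are lines in the plane: v₁ = (sin 30°·cos 67°, cos 30°·cos 67°, −sin 67°), v₂ = (sin 60°·cos 69°, cos 60°·cos 69°, −sin 69°).
The plane normal is n = v₁ × v₂ ∝ (0.151, 0.103, 0.070).
Dip δ = arctan(|n_h|/n_z) = arctan(0.183/0.070) = 69.1°.
The horizontal component of n points toward azimuth atan2(n_x, n_y) = 56°, the dip direction.

true dip 69°, dip direction 055°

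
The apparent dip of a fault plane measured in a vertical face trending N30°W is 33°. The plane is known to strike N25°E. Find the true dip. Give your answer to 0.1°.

38.4°

β = acute angle between strike N25°E and section N30°W = 55°.
tan(true dip) = tan 33° / sin 55° = 0.7928
δ = arctan(0.7928) = 38.41°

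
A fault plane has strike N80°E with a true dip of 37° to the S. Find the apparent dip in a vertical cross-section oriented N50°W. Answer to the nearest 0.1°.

The strike is N80°E and the section trends N50°W; the acute angle between them is β = 50°.
tan α = tan 37° × sin 50° = 0.7536 × 0.7660 = 0.5773
apparent dip = arctan 0.5773 = 30.00°

30.0°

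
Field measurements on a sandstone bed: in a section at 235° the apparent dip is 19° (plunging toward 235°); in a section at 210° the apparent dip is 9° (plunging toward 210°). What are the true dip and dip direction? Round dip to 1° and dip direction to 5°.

Each apparent-dip line lies in the plane. As unit vectors (x east, y north, z up), v₁ plunges 19°→235° and v₂ plunges 9°→210°.
Cross product v₁ × v₂ gives the pole to the plane: n ∝ (-0.194, 0.040, 0.395).
tan δ = √(n_x²+n_y²)/n_z = 0.198/0.395, so δ = 26.6°.
Dip direction = atan2(-0.194, 0.040) = 282° (azimuth of n's horizontal projection).

true dip 27°, dip direction 280°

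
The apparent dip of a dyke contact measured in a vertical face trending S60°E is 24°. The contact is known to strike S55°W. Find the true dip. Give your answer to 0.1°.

26.2°

β = acute angle between strike S55°W and section S60°E = 65°.
tan(true dip) = tan 24° / sin 65° = 0.4913
true dip = arctan 0.4913 = 26.16°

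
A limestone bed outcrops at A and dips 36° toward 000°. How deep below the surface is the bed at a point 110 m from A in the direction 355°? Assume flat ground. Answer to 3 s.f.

The hole lies 5° from the dip direction, so the down-dip offset is 110 × cos 5° = 109.58 m.
Depth = down-dip offset × tan(dip) = 109.58 × tan 36° = 109.58 × 0.7265
Depth = 79.62 m

79.6 m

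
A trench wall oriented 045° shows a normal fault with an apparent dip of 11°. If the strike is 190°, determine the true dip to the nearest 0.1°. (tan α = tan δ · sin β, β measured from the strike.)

18.7°

The section is 35° from the strike.
tan(true dip) = tan 11° / sin 35° = 0.3389
δ = arctan(0.3389) = 18.72°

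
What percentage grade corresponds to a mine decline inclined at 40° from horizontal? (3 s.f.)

grade % = 100 × tan 40° = 100 × 0.8391

83.9%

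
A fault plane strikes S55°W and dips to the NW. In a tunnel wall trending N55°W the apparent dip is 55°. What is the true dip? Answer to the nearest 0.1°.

56.7°

The section is 70° from the strike.
tan(true dip) = tan 55° / sin 70° = 1.5198
δ = arctan(1.5198) = 56.66°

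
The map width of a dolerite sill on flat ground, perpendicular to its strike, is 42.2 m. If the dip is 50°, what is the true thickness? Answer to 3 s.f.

32.3 m

True thickness t = w · sin(dip) = 42.2 × sin 50°
t = 42.2 × 0.7660 = 32.327 m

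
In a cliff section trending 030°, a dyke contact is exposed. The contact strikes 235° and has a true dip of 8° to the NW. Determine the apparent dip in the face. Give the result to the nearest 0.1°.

The strike is 235° and the section trends 030°; the acute angle between them is β = 25°.
tan(apparent dip) = tan 8° · sin 25° = 0.0594
α = arctan(0.0594) = 3.40°

3.4°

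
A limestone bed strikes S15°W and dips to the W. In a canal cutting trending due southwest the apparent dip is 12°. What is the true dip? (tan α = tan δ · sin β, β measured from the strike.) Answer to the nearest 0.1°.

The section is 30° from the strike.
tan(true dip) = tan 12° / sin 30° = 0.4251
true dip = arctan 0.4251 = 23.03°

23.0°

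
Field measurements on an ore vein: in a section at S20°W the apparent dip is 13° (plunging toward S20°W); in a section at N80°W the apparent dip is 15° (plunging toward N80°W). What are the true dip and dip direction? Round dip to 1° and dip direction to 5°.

true dip 18°, dip direction 245°

Represent each trace as a vector plunging at its apparent dip toward its trend (east-north-up frame): v₁ = (-0.333, -0.916, -0.225), v₂ = (-0.951, 0.168, -0.259).
The plane normal is n = v₁ × v₂ ∝ (-0.275, -0.128, 0.927).
tan δ = √(n_x²+n_y²)/n_z = 0.303/0.927, so δ = 18.1°.
Dip direction = azimuth of (n_x, n_y) = atan2(-0.275, -0.128) = 245°.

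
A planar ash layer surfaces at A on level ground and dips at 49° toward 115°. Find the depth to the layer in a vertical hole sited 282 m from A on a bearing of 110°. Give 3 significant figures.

The hole lies 5° from the dip direction, so the down-dip offset is 282 × cos 5° = 280.93 m.
Depth = down-dip offset × tan(dip) = 280.93 × tan 49° = 280.93 × 1.1504
Depth = 323.17 m

323 m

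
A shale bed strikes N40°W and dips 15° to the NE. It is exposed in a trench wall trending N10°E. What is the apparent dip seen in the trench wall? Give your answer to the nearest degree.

The strike is N40°W and the section trends N10°E; the acute angle between them is β = 50°.
tan α = tan 15° × sin 50° = 0.2679 × 0.7660 = 0.2053
α = arctan(0.2053) = 11.60°

12°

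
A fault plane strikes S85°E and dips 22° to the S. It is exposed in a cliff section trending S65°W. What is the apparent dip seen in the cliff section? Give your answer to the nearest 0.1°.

11.4°

Angle between strike (S85°E) and section (S65°W): β = 30°.
tan(apparent dip) = tan 22° · sin 30° = 0.2020
apparent dip = arctan 0.2020 = 11.42°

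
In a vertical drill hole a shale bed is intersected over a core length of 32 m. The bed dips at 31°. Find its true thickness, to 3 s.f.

True thickness t = h · cos(dip) = 32 × cos 31°
t = 32 × 0.8572 = 27.429 m

27.4 m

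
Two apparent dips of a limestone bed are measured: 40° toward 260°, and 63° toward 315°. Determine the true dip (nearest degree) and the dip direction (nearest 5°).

true dip 63°, dip direction 325°

Each apparent-dip line lies in the plane. As unit vectors (x east, y north, z up), v₁ plunges 40°→260° and v₂ plunges 63°→315°.
The plane normal is n = v₁ × v₂ ∝ (-0.325, 0.466, 0.285).
tan δ = √(n_x²+n_y²)/n_z = 0.568/0.285, so δ = 63.4°.
Dip direction = atan2(-0.325, 0.466) = 325° (azimuth of n's horizontal projection).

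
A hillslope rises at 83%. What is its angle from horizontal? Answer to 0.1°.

39.7°

tan θ = 83/100 = 0.8300
θ = arctan(0.8300) = 39.69°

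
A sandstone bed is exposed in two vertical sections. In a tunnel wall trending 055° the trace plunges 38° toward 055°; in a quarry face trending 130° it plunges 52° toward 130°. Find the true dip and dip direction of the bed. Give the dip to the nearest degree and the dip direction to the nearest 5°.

Each apparent-dip line lies in the plane. As unit vectors (x east, y north, z up), v₁ plunges 38°→055° and v₂ plunges 52°→130°.
n = v₁ × v₂ = (0.600, -0.218, 0.469) (taken with n_z > 0).
Dip δ = arctan(|n_h|/n_z) = arctan(0.638/0.469) = 53.7°.
Dip direction = atan2(0.600, -0.218) = 110° (azimuth of n's horizontal projection).

true dip 54°, dip direction 110°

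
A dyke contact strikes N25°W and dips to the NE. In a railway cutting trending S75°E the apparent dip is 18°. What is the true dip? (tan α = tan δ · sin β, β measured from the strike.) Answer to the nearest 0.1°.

23.0°

β = acute angle between strike N25°W and section S75°E = 50°.
tan(true dip) = tan 18° / sin 50° = 0.4242
δ = arctan(0.4242) = 22.98°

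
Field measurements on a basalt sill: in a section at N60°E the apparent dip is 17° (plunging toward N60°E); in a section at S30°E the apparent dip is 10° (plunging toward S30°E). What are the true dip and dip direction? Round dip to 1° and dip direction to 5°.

Each apparent-dip line lies in the plane. As unit vectors (x east, y north, z up), v₁ plunges 17°→N60°E and v₂ plunges 10°→S30°E.
Cross product v₁ × v₂ gives the pole to the plane: n ∝ (0.332, 0.000, 0.942).
Dip δ = arctan(|n_h|/n_z) = arctan(0.332/0.942) = 19.4°.
Dip direction = azimuth of (n_x, n_y) = atan2(0.332, 0.000) = 90°.

true dip 19°, dip direction 090°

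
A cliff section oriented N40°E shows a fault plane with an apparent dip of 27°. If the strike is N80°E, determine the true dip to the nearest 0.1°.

38.4°

β = acute angle between strike N80°E and section N40°E = 40°.
tan δ = tan α / sin β = tan 27° / sin 40° = 0.5095 / 0.6428 = 0.7927
δ = arctan(0.7927) = 38.40°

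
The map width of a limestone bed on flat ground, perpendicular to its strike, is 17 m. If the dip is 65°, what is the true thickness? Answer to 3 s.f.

15.4 m

True thickness t = w · sin(dip) = 17 × sin 65°
t = 17 × 0.9063 = 15.407 m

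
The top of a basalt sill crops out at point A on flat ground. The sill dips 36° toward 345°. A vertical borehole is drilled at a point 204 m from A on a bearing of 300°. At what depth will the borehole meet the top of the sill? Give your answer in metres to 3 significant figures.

105 m

The hole lies 45° from the dip direction, so the down-dip offset is 204 × cos 45° = 144.25 m.
Depth = down-dip offset × tan(dip) = 144.25 × tan 36° = 144.25 × 0.7265
Depth = 104.80 m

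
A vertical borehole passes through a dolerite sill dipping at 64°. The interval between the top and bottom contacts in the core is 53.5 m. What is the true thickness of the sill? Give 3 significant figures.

True thickness t = h · cos(dip) = 53.5 × cos 64°
t = 53.5 × 0.4384 = 23.453 m

23.5 m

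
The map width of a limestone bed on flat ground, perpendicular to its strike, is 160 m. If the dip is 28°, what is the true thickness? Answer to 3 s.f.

75.1 m

True thickness t = w · sin(dip) = 160 × sin 28°
t = 160 × 0.4695 = 75.115 m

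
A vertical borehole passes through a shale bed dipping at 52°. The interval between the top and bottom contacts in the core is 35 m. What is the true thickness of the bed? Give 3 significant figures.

True thickness t = h · cos(dip) = 35 × cos 52°
t = 35 × 0.6157 = 21.548 m

21.5 m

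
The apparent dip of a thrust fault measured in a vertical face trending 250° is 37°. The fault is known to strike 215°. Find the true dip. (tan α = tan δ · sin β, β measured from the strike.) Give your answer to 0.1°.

52.7°

β = acute angle between strike 215° and section 250° = 35°.
tan(true dip) = tan 37° / sin 35° = 1.3138
true dip = arctan 1.3138 = 52.72°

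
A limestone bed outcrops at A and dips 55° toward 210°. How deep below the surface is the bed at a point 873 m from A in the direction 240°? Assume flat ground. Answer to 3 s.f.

1080 m

The hole lies 30° from the dip direction, so the down-dip offset is 873 × cos 30° = 756.04 m.
Depth = down-dip offset × tan(dip) = 756.04 × tan 55° = 756.04 × 1.4281
Depth = 1079.74 m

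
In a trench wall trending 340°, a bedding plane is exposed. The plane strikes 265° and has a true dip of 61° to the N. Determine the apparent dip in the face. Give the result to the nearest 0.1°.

The strike is 265° and the section trends 340°; the acute angle between them is β = 75°.
tan α = tan 61° × sin 75° = 1.8040 × 0.9659 = 1.7426
α = arctan(1.7426) = 60.15°

60.2°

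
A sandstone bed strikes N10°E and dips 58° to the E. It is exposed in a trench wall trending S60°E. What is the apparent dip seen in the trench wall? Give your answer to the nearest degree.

56°

The strike is N10°E and the section trends S60°E; the acute angle between them is β = 70°.
tan α = tan 58° × sin 70° = 1.6003 × 0.9397 = 1.5038
apparent dip = arctan 1.5038 = 56.38°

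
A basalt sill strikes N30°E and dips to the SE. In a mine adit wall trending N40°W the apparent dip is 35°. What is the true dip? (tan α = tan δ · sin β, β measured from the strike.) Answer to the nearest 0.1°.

36.7°

The section is 70° from the strike.
tan(true dip) = tan 35° / sin 70° = 0.7451
δ = arctan(0.7451) = 36.69°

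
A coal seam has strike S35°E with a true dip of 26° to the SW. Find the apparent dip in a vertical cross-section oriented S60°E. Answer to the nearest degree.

12°

The section lies 25° from the strike.
tan α = tan 26° × sin 25° = 0.4877 × 0.4226 = 0.2061
α = arctan(0.2061) = 11.65°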